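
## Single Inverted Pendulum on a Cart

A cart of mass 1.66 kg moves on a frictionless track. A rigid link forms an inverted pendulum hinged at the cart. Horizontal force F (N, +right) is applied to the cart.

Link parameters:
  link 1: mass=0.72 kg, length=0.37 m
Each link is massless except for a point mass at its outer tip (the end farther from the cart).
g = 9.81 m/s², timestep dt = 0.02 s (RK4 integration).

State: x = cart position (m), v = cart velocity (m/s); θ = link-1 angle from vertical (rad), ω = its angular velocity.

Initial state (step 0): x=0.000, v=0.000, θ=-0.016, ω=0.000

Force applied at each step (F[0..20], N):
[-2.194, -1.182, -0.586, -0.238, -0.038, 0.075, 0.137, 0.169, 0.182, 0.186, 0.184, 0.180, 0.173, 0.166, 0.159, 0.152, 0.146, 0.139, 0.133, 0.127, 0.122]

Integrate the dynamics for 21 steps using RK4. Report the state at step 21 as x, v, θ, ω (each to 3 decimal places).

Answer: x=-0.013, v=-0.016, θ=0.003, ω=0.005

Derivation:
apply F[0]=-2.194 → step 1: x=-0.000, v=-0.025, θ=-0.015, ω=0.059
apply F[1]=-1.182 → step 2: x=-0.001, v=-0.038, θ=-0.014, ω=0.087
apply F[2]=-0.586 → step 3: x=-0.002, v=-0.044, θ=-0.012, ω=0.096
apply F[3]=-0.238 → step 4: x=-0.003, v=-0.046, θ=-0.010, ω=0.095
apply F[4]=-0.038 → step 5: x=-0.004, v=-0.046, θ=-0.008, ω=0.089
apply F[5]=+0.075 → step 6: x=-0.004, v=-0.044, θ=-0.007, ω=0.081
apply F[6]=+0.137 → step 7: x=-0.005, v=-0.042, θ=-0.005, ω=0.072
apply F[7]=+0.169 → step 8: x=-0.006, v=-0.039, θ=-0.004, ω=0.063
apply F[8]=+0.182 → step 9: x=-0.007, v=-0.037, θ=-0.003, ω=0.055
apply F[9]=+0.186 → step 10: x=-0.008, v=-0.035, θ=-0.002, ω=0.047
apply F[10]=+0.184 → step 11: x=-0.008, v=-0.032, θ=-0.001, ω=0.040
apply F[11]=+0.180 → step 12: x=-0.009, v=-0.030, θ=0.000, ω=0.034
apply F[12]=+0.173 → step 13: x=-0.009, v=-0.028, θ=0.001, ω=0.029
apply F[13]=+0.166 → step 14: x=-0.010, v=-0.026, θ=0.001, ω=0.024
apply F[14]=+0.159 → step 15: x=-0.010, v=-0.024, θ=0.002, ω=0.020
apply F[15]=+0.152 → step 16: x=-0.011, v=-0.023, θ=0.002, ω=0.017
apply F[16]=+0.146 → step 17: x=-0.011, v=-0.021, θ=0.002, ω=0.014
apply F[17]=+0.139 → step 18: x=-0.012, v=-0.020, θ=0.003, ω=0.011
apply F[18]=+0.133 → step 19: x=-0.012, v=-0.018, θ=0.003, ω=0.009
apply F[19]=+0.127 → step 20: x=-0.013, v=-0.017, θ=0.003, ω=0.007
apply F[20]=+0.122 → step 21: x=-0.013, v=-0.016, θ=0.003, ω=0.005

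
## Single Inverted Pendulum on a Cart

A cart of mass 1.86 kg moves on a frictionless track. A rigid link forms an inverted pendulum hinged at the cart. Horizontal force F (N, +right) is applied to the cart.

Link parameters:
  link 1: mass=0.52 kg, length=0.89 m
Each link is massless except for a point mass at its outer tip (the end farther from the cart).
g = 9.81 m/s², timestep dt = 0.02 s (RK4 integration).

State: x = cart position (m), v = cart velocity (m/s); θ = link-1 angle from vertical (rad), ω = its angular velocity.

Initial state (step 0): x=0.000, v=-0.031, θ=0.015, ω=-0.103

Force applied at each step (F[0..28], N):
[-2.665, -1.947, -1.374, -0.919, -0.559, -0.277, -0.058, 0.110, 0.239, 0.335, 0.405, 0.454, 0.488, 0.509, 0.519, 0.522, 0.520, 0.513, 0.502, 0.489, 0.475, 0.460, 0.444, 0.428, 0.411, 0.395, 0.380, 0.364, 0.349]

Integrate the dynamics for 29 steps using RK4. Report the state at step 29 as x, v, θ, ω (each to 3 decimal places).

Answer: x=-0.048, v=-0.036, θ=0.013, ω=-0.013

Derivation:
apply F[0]=-2.665 → step 1: x=-0.001, v=-0.060, θ=0.013, ω=-0.067
apply F[1]=-1.947 → step 2: x=-0.002, v=-0.082, θ=0.012, ω=-0.040
apply F[2]=-1.374 → step 3: x=-0.004, v=-0.097, θ=0.012, ω=-0.020
apply F[3]=-0.919 → step 4: x=-0.006, v=-0.108, θ=0.011, ω=-0.005
apply F[4]=-0.559 → step 5: x=-0.008, v=-0.115, θ=0.011, ω=0.005
apply F[5]=-0.277 → step 6: x=-0.011, v=-0.118, θ=0.012, ω=0.011
apply F[6]=-0.058 → step 7: x=-0.013, v=-0.120, θ=0.012, ω=0.015
apply F[7]=+0.110 → step 8: x=-0.016, v=-0.119, θ=0.012, ω=0.017
apply F[8]=+0.239 → step 9: x=-0.018, v=-0.117, θ=0.012, ω=0.018
apply F[9]=+0.335 → step 10: x=-0.020, v=-0.114, θ=0.013, ω=0.017
apply F[10]=+0.405 → step 11: x=-0.022, v=-0.111, θ=0.013, ω=0.016
apply F[11]=+0.454 → step 12: x=-0.025, v=-0.106, θ=0.013, ω=0.014
apply F[12]=+0.488 → step 13: x=-0.027, v=-0.102, θ=0.014, ω=0.012
apply F[13]=+0.509 → step 14: x=-0.029, v=-0.097, θ=0.014, ω=0.010
apply F[14]=+0.519 → step 15: x=-0.031, v=-0.092, θ=0.014, ω=0.008
apply F[15]=+0.522 → step 16: x=-0.032, v=-0.088, θ=0.014, ω=0.005
apply F[16]=+0.520 → step 17: x=-0.034, v=-0.083, θ=0.014, ω=0.003
apply F[17]=+0.513 → step 18: x=-0.036, v=-0.078, θ=0.014, ω=0.001
apply F[18]=+0.502 → step 19: x=-0.037, v=-0.073, θ=0.014, ω=-0.001
apply F[19]=+0.489 → step 20: x=-0.039, v=-0.069, θ=0.014, ω=-0.003
apply F[20]=+0.475 → step 21: x=-0.040, v=-0.065, θ=0.014, ω=-0.005
apply F[21]=+0.460 → step 22: x=-0.041, v=-0.060, θ=0.014, ω=-0.006
apply F[22]=+0.444 → step 23: x=-0.042, v=-0.056, θ=0.014, ω=-0.008
apply F[23]=+0.428 → step 24: x=-0.043, v=-0.053, θ=0.014, ω=-0.009
apply F[24]=+0.411 → step 25: x=-0.044, v=-0.049, θ=0.014, ω=-0.010
apply F[25]=+0.395 → step 26: x=-0.045, v=-0.045, θ=0.013, ω=-0.011
apply F[26]=+0.380 → step 27: x=-0.046, v=-0.042, θ=0.013, ω=-0.012
apply F[27]=+0.364 → step 28: x=-0.047, v=-0.039, θ=0.013, ω=-0.012
apply F[28]=+0.349 → step 29: x=-0.048, v=-0.036, θ=0.013, ω=-0.013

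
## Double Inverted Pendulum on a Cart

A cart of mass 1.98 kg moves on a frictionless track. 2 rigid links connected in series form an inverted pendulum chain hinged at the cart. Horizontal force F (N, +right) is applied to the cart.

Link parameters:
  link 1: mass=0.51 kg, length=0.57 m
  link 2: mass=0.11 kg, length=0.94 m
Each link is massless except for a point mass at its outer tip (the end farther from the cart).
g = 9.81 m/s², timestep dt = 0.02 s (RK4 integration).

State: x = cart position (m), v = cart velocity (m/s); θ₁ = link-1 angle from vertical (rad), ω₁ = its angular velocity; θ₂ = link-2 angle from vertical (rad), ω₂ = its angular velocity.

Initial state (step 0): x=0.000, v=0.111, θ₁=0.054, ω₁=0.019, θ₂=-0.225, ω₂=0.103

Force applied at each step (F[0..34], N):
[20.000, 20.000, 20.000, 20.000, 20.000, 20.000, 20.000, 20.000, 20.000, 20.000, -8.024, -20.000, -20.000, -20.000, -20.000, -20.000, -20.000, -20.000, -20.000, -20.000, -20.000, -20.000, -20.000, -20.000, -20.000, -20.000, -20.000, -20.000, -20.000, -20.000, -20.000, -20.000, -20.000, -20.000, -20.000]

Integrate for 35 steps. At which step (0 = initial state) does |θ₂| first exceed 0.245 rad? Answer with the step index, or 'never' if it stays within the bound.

Answer: 8

Derivation:
apply F[0]=+20.000 → step 1: x=0.004, v=0.310, θ₁=0.051, ω₁=-0.291, θ₂=-0.224, ω₂=0.031
apply F[1]=+20.000 → step 2: x=0.012, v=0.509, θ₁=0.042, ω₁=-0.604, θ₂=-0.224, ω₂=-0.038
apply F[2]=+20.000 → step 3: x=0.025, v=0.709, θ₁=0.027, ω₁=-0.924, θ₂=-0.225, ω₂=-0.102
apply F[3]=+20.000 → step 4: x=0.041, v=0.910, θ₁=0.005, ω₁=-1.254, θ₂=-0.228, ω₂=-0.160
apply F[4]=+20.000 → step 5: x=0.061, v=1.112, θ₁=-0.023, ω₁=-1.599, θ₂=-0.231, ω₂=-0.208
apply F[5]=+20.000 → step 6: x=0.085, v=1.316, θ₁=-0.059, ω₁=-1.959, θ₂=-0.236, ω₂=-0.245
apply F[6]=+20.000 → step 7: x=0.114, v=1.521, θ₁=-0.102, ω₁=-2.338, θ₂=-0.241, ω₂=-0.271
apply F[7]=+20.000 → step 8: x=0.146, v=1.727, θ₁=-0.152, ω₁=-2.735, θ₂=-0.247, ω₂=-0.285
apply F[8]=+20.000 → step 9: x=0.183, v=1.932, θ₁=-0.211, ω₁=-3.150, θ₂=-0.253, ω₂=-0.291
apply F[9]=+20.000 → step 10: x=0.223, v=2.135, θ₁=-0.278, ω₁=-3.578, θ₂=-0.258, ω₂=-0.291
apply F[10]=-8.024 → step 11: x=0.265, v=2.060, θ₁=-0.350, ω₁=-3.561, θ₂=-0.264, ω₂=-0.287
apply F[11]=-20.000 → step 12: x=0.305, v=1.871, θ₁=-0.419, ω₁=-3.388, θ₂=-0.270, ω₂=-0.269
apply F[12]=-20.000 → step 13: x=0.340, v=1.687, θ₁=-0.486, ω₁=-3.257, θ₂=-0.275, ω₂=-0.239
apply F[13]=-20.000 → step 14: x=0.372, v=1.507, θ₁=-0.550, ω₁=-3.165, θ₂=-0.279, ω₂=-0.196
apply F[14]=-20.000 → step 15: x=0.400, v=1.330, θ₁=-0.612, ω₁=-3.110, θ₂=-0.283, ω₂=-0.140
apply F[15]=-20.000 → step 16: x=0.425, v=1.156, θ₁=-0.674, ω₁=-3.090, θ₂=-0.285, ω₂=-0.072
apply F[16]=-20.000 → step 17: x=0.447, v=0.984, θ₁=-0.736, ω₁=-3.104, θ₂=-0.285, ω₂=0.005
apply F[17]=-20.000 → step 18: x=0.465, v=0.813, θ₁=-0.799, ω₁=-3.149, θ₂=-0.284, ω₂=0.090
apply F[18]=-20.000 → step 19: x=0.479, v=0.642, θ₁=-0.862, ω₁=-3.223, θ₂=-0.282, ω₂=0.181
apply F[19]=-20.000 → step 20: x=0.490, v=0.470, θ₁=-0.928, ω₁=-3.326, θ₂=-0.277, ω₂=0.274
apply F[20]=-20.000 → step 21: x=0.498, v=0.297, θ₁=-0.996, ω₁=-3.455, θ₂=-0.271, ω₂=0.367
apply F[21]=-20.000 → step 22: x=0.502, v=0.122, θ₁=-1.066, ω₁=-3.610, θ₂=-0.263, ω₂=0.455
apply F[22]=-20.000 → step 23: x=0.503, v=-0.057, θ₁=-1.140, ω₁=-3.790, θ₂=-0.253, ω₂=0.534
apply F[23]=-20.000 → step 24: x=0.500, v=-0.241, θ₁=-1.218, ω₁=-3.994, θ₂=-0.241, ω₂=0.600
apply F[24]=-20.000 → step 25: x=0.493, v=-0.431, θ₁=-1.300, ω₁=-4.225, θ₂=-0.229, ω₂=0.645
apply F[25]=-20.000 → step 26: x=0.483, v=-0.628, θ₁=-1.387, ω₁=-4.482, θ₂=-0.216, ω₂=0.664
apply F[26]=-20.000 → step 27: x=0.468, v=-0.834, θ₁=-1.480, ω₁=-4.770, θ₂=-0.202, ω₂=0.650
apply F[27]=-20.000 → step 28: x=0.449, v=-1.049, θ₁=-1.578, ω₁=-5.092, θ₂=-0.190, ω₂=0.594
apply F[28]=-20.000 → step 29: x=0.426, v=-1.277, θ₁=-1.684, ω₁=-5.454, θ₂=-0.179, ω₂=0.488
apply F[29]=-20.000 → step 30: x=0.398, v=-1.520, θ₁=-1.797, ω₁=-5.864, θ₂=-0.171, ω₂=0.319
apply F[30]=-20.000 → step 31: x=0.365, v=-1.779, θ₁=-1.919, ω₁=-6.330, θ₂=-0.167, ω₂=0.075
apply F[31]=-20.000 → step 32: x=0.327, v=-2.057, θ₁=-2.050, ω₁=-6.865, θ₂=-0.168, ω₂=-0.258
apply F[32]=-20.000 → step 33: x=0.283, v=-2.356, θ₁=-2.194, ω₁=-7.479, θ₂=-0.178, ω₂=-0.696
apply F[33]=-20.000 → step 34: x=0.232, v=-2.677, θ₁=-2.350, ω₁=-8.180, θ₂=-0.197, ω₂=-1.255
apply F[34]=-20.000 → step 35: x=0.175, v=-3.014, θ₁=-2.521, ω₁=-8.964, θ₂=-0.229, ω₂=-1.942
|θ₂| = 0.247 > 0.245 first at step 8.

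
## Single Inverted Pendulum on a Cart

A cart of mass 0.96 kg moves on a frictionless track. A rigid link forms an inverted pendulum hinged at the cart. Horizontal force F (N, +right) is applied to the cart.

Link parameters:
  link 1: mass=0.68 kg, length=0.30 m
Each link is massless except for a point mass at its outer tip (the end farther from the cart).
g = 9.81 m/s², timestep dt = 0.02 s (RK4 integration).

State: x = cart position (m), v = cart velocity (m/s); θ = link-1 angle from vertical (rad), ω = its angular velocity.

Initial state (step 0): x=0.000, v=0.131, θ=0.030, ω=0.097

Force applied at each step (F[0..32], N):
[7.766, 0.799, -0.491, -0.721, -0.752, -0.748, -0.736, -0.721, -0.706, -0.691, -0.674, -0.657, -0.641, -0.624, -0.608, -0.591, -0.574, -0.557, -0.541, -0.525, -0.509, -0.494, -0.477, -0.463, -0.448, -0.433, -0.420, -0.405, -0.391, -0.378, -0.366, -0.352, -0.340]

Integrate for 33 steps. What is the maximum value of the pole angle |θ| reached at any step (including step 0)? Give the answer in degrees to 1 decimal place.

Answer: 1.7°

Derivation:
apply F[0]=+7.766 → step 1: x=0.004, v=0.289, θ=0.027, ω=-0.409
apply F[1]=+0.799 → step 2: x=0.010, v=0.302, θ=0.018, ω=-0.439
apply F[2]=-0.491 → step 3: x=0.016, v=0.290, θ=0.010, ω=-0.389
apply F[3]=-0.721 → step 4: x=0.022, v=0.274, θ=0.003, ω=-0.332
apply F[4]=-0.752 → step 5: x=0.027, v=0.258, θ=-0.003, ω=-0.280
apply F[5]=-0.748 → step 6: x=0.032, v=0.244, θ=-0.008, ω=-0.235
apply F[6]=-0.736 → step 7: x=0.037, v=0.230, θ=-0.013, ω=-0.195
apply F[7]=-0.721 → step 8: x=0.041, v=0.217, θ=-0.016, ω=-0.161
apply F[8]=-0.706 → step 9: x=0.045, v=0.204, θ=-0.019, ω=-0.132
apply F[9]=-0.691 → step 10: x=0.049, v=0.193, θ=-0.021, ω=-0.107
apply F[10]=-0.674 → step 11: x=0.053, v=0.182, θ=-0.023, ω=-0.085
apply F[11]=-0.657 → step 12: x=0.057, v=0.172, θ=-0.025, ω=-0.066
apply F[12]=-0.641 → step 13: x=0.060, v=0.162, θ=-0.026, ω=-0.050
apply F[13]=-0.624 → step 14: x=0.063, v=0.153, θ=-0.027, ω=-0.037
apply F[14]=-0.608 → step 15: x=0.066, v=0.144, θ=-0.028, ω=-0.025
apply F[15]=-0.591 → step 16: x=0.069, v=0.135, θ=-0.028, ω=-0.015
apply F[16]=-0.574 → step 17: x=0.072, v=0.127, θ=-0.028, ω=-0.006
apply F[17]=-0.557 → step 18: x=0.074, v=0.119, θ=-0.028, ω=0.001
apply F[18]=-0.541 → step 19: x=0.076, v=0.112, θ=-0.028, ω=0.007
apply F[19]=-0.525 → step 20: x=0.078, v=0.105, θ=-0.028, ω=0.012
apply F[20]=-0.509 → step 21: x=0.081, v=0.098, θ=-0.028, ω=0.016
apply F[21]=-0.494 → step 22: x=0.082, v=0.092, θ=-0.027, ω=0.020
apply F[22]=-0.477 → step 23: x=0.084, v=0.086, θ=-0.027, ω=0.023
apply F[23]=-0.463 → step 24: x=0.086, v=0.080, θ=-0.026, ω=0.025
apply F[24]=-0.448 → step 25: x=0.087, v=0.074, θ=-0.026, ω=0.027
apply F[25]=-0.433 → step 26: x=0.089, v=0.069, θ=-0.025, ω=0.029
apply F[26]=-0.420 → step 27: x=0.090, v=0.063, θ=-0.025, ω=0.030
apply F[27]=-0.405 → step 28: x=0.091, v=0.058, θ=-0.024, ω=0.031
apply F[28]=-0.391 → step 29: x=0.092, v=0.053, θ=-0.023, ω=0.032
apply F[29]=-0.378 → step 30: x=0.093, v=0.049, θ=-0.023, ω=0.032
apply F[30]=-0.366 → step 31: x=0.094, v=0.044, θ=-0.022, ω=0.032
apply F[31]=-0.352 → step 32: x=0.095, v=0.040, θ=-0.021, ω=0.033
apply F[32]=-0.340 → step 33: x=0.096, v=0.036, θ=-0.021, ω=0.032
Max |angle| over trajectory = 0.030 rad = 1.7°.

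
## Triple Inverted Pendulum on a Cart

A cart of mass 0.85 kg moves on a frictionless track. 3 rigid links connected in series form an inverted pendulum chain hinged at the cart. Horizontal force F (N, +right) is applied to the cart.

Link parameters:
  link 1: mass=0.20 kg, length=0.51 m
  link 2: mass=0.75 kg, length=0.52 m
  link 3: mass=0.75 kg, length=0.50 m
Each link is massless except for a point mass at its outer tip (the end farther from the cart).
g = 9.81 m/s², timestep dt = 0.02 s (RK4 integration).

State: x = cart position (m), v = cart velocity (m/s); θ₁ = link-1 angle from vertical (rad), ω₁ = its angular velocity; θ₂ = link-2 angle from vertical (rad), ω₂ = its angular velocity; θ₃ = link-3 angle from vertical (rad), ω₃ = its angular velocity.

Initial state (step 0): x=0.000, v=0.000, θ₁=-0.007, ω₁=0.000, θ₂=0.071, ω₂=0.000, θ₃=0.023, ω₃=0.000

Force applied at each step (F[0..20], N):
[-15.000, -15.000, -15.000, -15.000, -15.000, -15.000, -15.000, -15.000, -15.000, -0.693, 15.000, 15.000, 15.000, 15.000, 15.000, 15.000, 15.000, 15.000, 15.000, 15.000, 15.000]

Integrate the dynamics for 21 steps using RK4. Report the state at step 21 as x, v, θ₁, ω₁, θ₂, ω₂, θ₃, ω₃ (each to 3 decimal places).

apply F[0]=-15.000 → step 1: x=-0.004, v=-0.351, θ₁=-0.002, ω₁=0.473, θ₂=0.074, ω₂=0.255, θ₃=0.023, ω₃=-0.037
apply F[1]=-15.000 → step 2: x=-0.014, v=-0.705, θ₁=0.012, ω₁=0.977, θ₂=0.081, ω₂=0.489, θ₃=0.022, ω₃=-0.076
apply F[2]=-15.000 → step 3: x=-0.032, v=-1.066, θ₁=0.037, ω₁=1.543, θ₂=0.093, ω₂=0.677, θ₃=0.020, ω₃=-0.119
apply F[3]=-15.000 → step 4: x=-0.057, v=-1.433, θ₁=0.074, ω₁=2.194, θ₂=0.108, ω₂=0.796, θ₃=0.017, ω₃=-0.161
apply F[4]=-15.000 → step 5: x=-0.089, v=-1.802, θ₁=0.126, ω₁=2.929, θ₂=0.124, ω₂=0.839, θ₃=0.013, ω₃=-0.194
apply F[5]=-15.000 → step 6: x=-0.129, v=-2.160, θ₁=0.192, ω₁=3.684, θ₂=0.141, ω₂=0.840, θ₃=0.009, ω₃=-0.203
apply F[6]=-15.000 → step 7: x=-0.175, v=-2.488, θ₁=0.272, ω₁=4.331, θ₂=0.158, ω₂=0.900, θ₃=0.005, ω₃=-0.172
apply F[7]=-15.000 → step 8: x=-0.228, v=-2.776, θ₁=0.363, ω₁=4.756, θ₂=0.178, ω₂=1.125, θ₃=0.003, ω₃=-0.104
apply F[8]=-15.000 → step 9: x=-0.286, v=-3.026, θ₁=0.461, ω₁=4.953, θ₂=0.204, ω₂=1.539, θ₃=0.001, ω₃=-0.009
apply F[9]=-0.693 → step 10: x=-0.346, v=-2.994, θ₁=0.559, ω₁=4.871, θ₂=0.237, ω₂=1.751, θ₃=0.002, ω₃=0.035
apply F[10]=+15.000 → step 11: x=-0.403, v=-2.686, θ₁=0.655, ω₁=4.767, θ₂=0.270, ω₂=1.542, θ₃=0.002, ω₃=0.001
apply F[11]=+15.000 → step 12: x=-0.454, v=-2.387, θ₁=0.750, ω₁=4.776, θ₂=0.299, ω₂=1.286, θ₃=0.002, ω₃=-0.038
apply F[12]=+15.000 → step 13: x=-0.499, v=-2.089, θ₁=0.847, ω₁=4.862, θ₂=0.322, ω₂=1.011, θ₃=0.000, ω₃=-0.077
apply F[13]=+15.000 → step 14: x=-0.537, v=-1.786, θ₁=0.945, ω₁=4.999, θ₂=0.339, ω₂=0.742, θ₃=-0.001, ω₃=-0.111
apply F[14]=+15.000 → step 15: x=-0.570, v=-1.477, θ₁=1.047, ω₁=5.171, θ₂=0.351, ω₂=0.496, θ₃=-0.004, ω₃=-0.138
apply F[15]=+15.000 → step 16: x=-0.596, v=-1.159, θ₁=1.152, ω₁=5.370, θ₂=0.359, ω₂=0.288, θ₃=-0.007, ω₃=-0.158
apply F[16]=+15.000 → step 17: x=-0.616, v=-0.831, θ₁=1.262, ω₁=5.596, θ₂=0.363, ω₂=0.131, θ₃=-0.010, ω₃=-0.171
apply F[17]=+15.000 → step 18: x=-0.630, v=-0.492, θ₁=1.376, ω₁=5.852, θ₂=0.365, ω₂=0.038, θ₃=-0.014, ω₃=-0.177
apply F[18]=+15.000 → step 19: x=-0.636, v=-0.142, θ₁=1.496, ω₁=6.147, θ₂=0.365, ω₂=0.023, θ₃=-0.017, ω₃=-0.178
apply F[19]=+15.000 → step 20: x=-0.635, v=0.222, θ₁=1.623, ω₁=6.497, θ₂=0.366, ω₂=0.105, θ₃=-0.021, ω₃=-0.175
apply F[20]=+15.000 → step 21: x=-0.627, v=0.601, θ₁=1.757, ω₁=6.922, θ₂=0.370, ω₂=0.310, θ₃=-0.024, ω₃=-0.170

Answer: x=-0.627, v=0.601, θ₁=1.757, ω₁=6.922, θ₂=0.370, ω₂=0.310, θ₃=-0.024, ω₃=-0.170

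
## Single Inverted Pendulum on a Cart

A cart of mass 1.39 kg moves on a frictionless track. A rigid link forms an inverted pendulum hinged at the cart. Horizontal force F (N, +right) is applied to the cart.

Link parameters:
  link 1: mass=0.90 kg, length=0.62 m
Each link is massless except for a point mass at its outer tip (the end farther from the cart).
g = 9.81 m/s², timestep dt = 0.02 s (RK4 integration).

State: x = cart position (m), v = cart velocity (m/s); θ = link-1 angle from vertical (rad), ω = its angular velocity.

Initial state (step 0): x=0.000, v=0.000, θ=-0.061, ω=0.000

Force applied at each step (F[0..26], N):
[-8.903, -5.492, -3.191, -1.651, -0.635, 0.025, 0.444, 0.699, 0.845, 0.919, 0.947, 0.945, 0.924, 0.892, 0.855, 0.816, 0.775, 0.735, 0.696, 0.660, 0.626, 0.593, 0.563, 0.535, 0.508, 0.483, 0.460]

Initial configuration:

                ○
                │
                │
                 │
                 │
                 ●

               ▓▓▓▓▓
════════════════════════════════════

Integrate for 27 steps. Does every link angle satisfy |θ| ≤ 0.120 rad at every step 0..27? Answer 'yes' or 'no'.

Answer: yes

Derivation:
apply F[0]=-8.903 → step 1: x=-0.001, v=-0.120, θ=-0.059, ω=0.174
apply F[1]=-5.492 → step 2: x=-0.004, v=-0.192, θ=-0.055, ω=0.272
apply F[2]=-3.191 → step 3: x=-0.009, v=-0.231, θ=-0.049, ω=0.318
apply F[3]=-1.651 → step 4: x=-0.013, v=-0.249, θ=-0.042, ω=0.333
apply F[4]=-0.635 → step 5: x=-0.018, v=-0.253, θ=-0.036, ω=0.327
apply F[5]=+0.025 → step 6: x=-0.023, v=-0.249, θ=-0.029, ω=0.310
apply F[6]=+0.444 → step 7: x=-0.028, v=-0.239, θ=-0.023, ω=0.286
apply F[7]=+0.699 → step 8: x=-0.033, v=-0.226, θ=-0.018, ω=0.259
apply F[8]=+0.845 → step 9: x=-0.037, v=-0.212, θ=-0.013, ω=0.231
apply F[9]=+0.919 → step 10: x=-0.041, v=-0.198, θ=-0.009, ω=0.204
apply F[10]=+0.947 → step 11: x=-0.045, v=-0.183, θ=-0.005, ω=0.179
apply F[11]=+0.945 → step 12: x=-0.049, v=-0.169, θ=-0.002, ω=0.155
apply F[12]=+0.924 → step 13: x=-0.052, v=-0.156, θ=0.001, ω=0.134
apply F[13]=+0.892 → step 14: x=-0.055, v=-0.143, θ=0.004, ω=0.114
apply F[14]=+0.855 → step 15: x=-0.058, v=-0.132, θ=0.006, ω=0.097
apply F[15]=+0.816 → step 16: x=-0.060, v=-0.121, θ=0.008, ω=0.081
apply F[16]=+0.775 → step 17: x=-0.063, v=-0.111, θ=0.009, ω=0.068
apply F[17]=+0.735 → step 18: x=-0.065, v=-0.101, θ=0.010, ω=0.056
apply F[18]=+0.696 → step 19: x=-0.067, v=-0.093, θ=0.011, ω=0.045
apply F[19]=+0.660 → step 20: x=-0.068, v=-0.085, θ=0.012, ω=0.036
apply F[20]=+0.626 → step 21: x=-0.070, v=-0.077, θ=0.013, ω=0.028
apply F[21]=+0.593 → step 22: x=-0.072, v=-0.070, θ=0.013, ω=0.021
apply F[22]=+0.563 → step 23: x=-0.073, v=-0.064, θ=0.014, ω=0.015
apply F[23]=+0.535 → step 24: x=-0.074, v=-0.058, θ=0.014, ω=0.010
apply F[24]=+0.508 → step 25: x=-0.075, v=-0.053, θ=0.014, ω=0.005
apply F[25]=+0.483 → step 26: x=-0.076, v=-0.047, θ=0.014, ω=0.002
apply F[26]=+0.460 → step 27: x=-0.077, v=-0.043, θ=0.014, ω=-0.002
Max |angle| over trajectory = 0.061 rad; bound = 0.120 → within bound.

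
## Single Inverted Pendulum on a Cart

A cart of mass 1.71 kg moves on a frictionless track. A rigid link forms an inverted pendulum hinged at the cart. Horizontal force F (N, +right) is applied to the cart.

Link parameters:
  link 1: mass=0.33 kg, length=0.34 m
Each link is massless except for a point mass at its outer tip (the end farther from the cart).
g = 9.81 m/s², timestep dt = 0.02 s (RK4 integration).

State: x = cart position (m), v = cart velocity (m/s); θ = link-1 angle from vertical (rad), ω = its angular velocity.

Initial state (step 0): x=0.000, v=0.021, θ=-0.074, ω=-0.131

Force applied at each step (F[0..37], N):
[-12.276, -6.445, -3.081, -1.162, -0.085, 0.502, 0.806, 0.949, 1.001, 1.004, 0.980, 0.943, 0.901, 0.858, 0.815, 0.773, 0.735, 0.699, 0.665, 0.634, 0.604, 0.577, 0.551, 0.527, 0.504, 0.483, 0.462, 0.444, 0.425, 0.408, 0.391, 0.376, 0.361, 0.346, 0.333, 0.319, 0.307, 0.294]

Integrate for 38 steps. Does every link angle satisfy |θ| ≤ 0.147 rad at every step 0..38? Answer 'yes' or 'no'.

apply F[0]=-12.276 → step 1: x=-0.001, v=-0.120, θ=-0.073, ω=0.239
apply F[1]=-6.445 → step 2: x=-0.004, v=-0.192, θ=-0.066, ω=0.412
apply F[2]=-3.081 → step 3: x=-0.008, v=-0.226, θ=-0.058, ω=0.475
apply F[3]=-1.162 → step 4: x=-0.013, v=-0.238, θ=-0.048, ω=0.478
apply F[4]=-0.085 → step 5: x=-0.018, v=-0.237, θ=-0.039, ω=0.451
apply F[5]=+0.502 → step 6: x=-0.022, v=-0.230, θ=-0.030, ω=0.411
apply F[6]=+0.806 → step 7: x=-0.027, v=-0.219, θ=-0.022, ω=0.365
apply F[7]=+0.949 → step 8: x=-0.031, v=-0.208, θ=-0.016, ω=0.319
apply F[8]=+1.001 → step 9: x=-0.035, v=-0.195, θ=-0.010, ω=0.276
apply F[9]=+1.004 → step 10: x=-0.039, v=-0.183, θ=-0.005, ω=0.237
apply F[10]=+0.980 → step 11: x=-0.042, v=-0.172, θ=-0.000, ω=0.202
apply F[11]=+0.943 → step 12: x=-0.046, v=-0.161, θ=0.004, ω=0.170
apply F[12]=+0.901 → step 13: x=-0.049, v=-0.151, θ=0.007, ω=0.143
apply F[13]=+0.858 → step 14: x=-0.052, v=-0.141, θ=0.009, ω=0.119
apply F[14]=+0.815 → step 15: x=-0.055, v=-0.132, θ=0.012, ω=0.098
apply F[15]=+0.773 → step 16: x=-0.057, v=-0.123, θ=0.013, ω=0.080
apply F[16]=+0.735 → step 17: x=-0.059, v=-0.115, θ=0.015, ω=0.064
apply F[17]=+0.699 → step 18: x=-0.062, v=-0.107, θ=0.016, ω=0.051
apply F[18]=+0.665 → step 19: x=-0.064, v=-0.100, θ=0.017, ω=0.039
apply F[19]=+0.634 → step 20: x=-0.066, v=-0.094, θ=0.017, ω=0.029
apply F[20]=+0.604 → step 21: x=-0.068, v=-0.087, θ=0.018, ω=0.021
apply F[21]=+0.577 → step 22: x=-0.069, v=-0.081, θ=0.018, ω=0.013
apply F[22]=+0.551 → step 23: x=-0.071, v=-0.075, θ=0.019, ω=0.007
apply F[23]=+0.527 → step 24: x=-0.072, v=-0.070, θ=0.019, ω=0.002
apply F[24]=+0.504 → step 25: x=-0.074, v=-0.065, θ=0.019, ω=-0.003
apply F[25]=+0.483 → step 26: x=-0.075, v=-0.060, θ=0.019, ω=-0.006
apply F[26]=+0.462 → step 27: x=-0.076, v=-0.055, θ=0.018, ω=-0.010
apply F[27]=+0.444 → step 28: x=-0.077, v=-0.051, θ=0.018, ω=-0.012
apply F[28]=+0.425 → step 29: x=-0.078, v=-0.046, θ=0.018, ω=-0.015
apply F[29]=+0.408 → step 30: x=-0.079, v=-0.042, θ=0.018, ω=-0.016
apply F[30]=+0.391 → step 31: x=-0.080, v=-0.038, θ=0.017, ω=-0.018
apply F[31]=+0.376 → step 32: x=-0.080, v=-0.034, θ=0.017, ω=-0.019
apply F[32]=+0.361 → step 33: x=-0.081, v=-0.031, θ=0.016, ω=-0.020
apply F[33]=+0.346 → step 34: x=-0.082, v=-0.027, θ=0.016, ω=-0.021
apply F[34]=+0.333 → step 35: x=-0.082, v=-0.024, θ=0.016, ω=-0.021
apply F[35]=+0.319 → step 36: x=-0.083, v=-0.021, θ=0.015, ω=-0.022
apply F[36]=+0.307 → step 37: x=-0.083, v=-0.018, θ=0.015, ω=-0.022
apply F[37]=+0.294 → step 38: x=-0.083, v=-0.015, θ=0.014, ω=-0.022
Max |angle| over trajectory = 0.074 rad; bound = 0.147 → within bound.

Answer: yes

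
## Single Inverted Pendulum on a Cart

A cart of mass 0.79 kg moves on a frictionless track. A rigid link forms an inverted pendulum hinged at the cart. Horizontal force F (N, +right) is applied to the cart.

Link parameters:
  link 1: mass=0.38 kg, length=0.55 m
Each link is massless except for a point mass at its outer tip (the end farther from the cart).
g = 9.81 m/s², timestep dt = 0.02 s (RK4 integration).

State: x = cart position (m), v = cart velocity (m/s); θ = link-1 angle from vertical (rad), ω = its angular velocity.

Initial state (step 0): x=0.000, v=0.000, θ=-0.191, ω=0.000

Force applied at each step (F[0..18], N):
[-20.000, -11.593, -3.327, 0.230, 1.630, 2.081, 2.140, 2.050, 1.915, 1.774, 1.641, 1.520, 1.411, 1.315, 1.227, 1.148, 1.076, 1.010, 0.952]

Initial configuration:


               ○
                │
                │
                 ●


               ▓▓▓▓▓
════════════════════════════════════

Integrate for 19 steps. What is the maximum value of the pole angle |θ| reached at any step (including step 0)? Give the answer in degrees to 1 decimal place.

apply F[0]=-20.000 → step 1: x=-0.005, v=-0.481, θ=-0.183, ω=0.792
apply F[1]=-11.593 → step 2: x=-0.017, v=-0.755, θ=-0.163, ω=1.222
apply F[2]=-3.327 → step 3: x=-0.033, v=-0.826, θ=-0.138, ω=1.296
apply F[3]=+0.230 → step 4: x=-0.049, v=-0.810, θ=-0.113, ω=1.222
apply F[4]=+1.630 → step 5: x=-0.065, v=-0.760, θ=-0.089, ω=1.096
apply F[5]=+2.081 → step 6: x=-0.080, v=-0.701, θ=-0.069, ω=0.960
apply F[6]=+2.140 → step 7: x=-0.093, v=-0.641, θ=-0.051, ω=0.831
apply F[7]=+2.050 → step 8: x=-0.105, v=-0.585, θ=-0.036, ω=0.714
apply F[8]=+1.915 → step 9: x=-0.117, v=-0.534, θ=-0.022, ω=0.611
apply F[9]=+1.774 → step 10: x=-0.127, v=-0.488, θ=-0.011, ω=0.520
apply F[10]=+1.641 → step 11: x=-0.136, v=-0.446, θ=-0.001, ω=0.442
apply F[11]=+1.520 → step 12: x=-0.145, v=-0.407, θ=0.007, ω=0.373
apply F[12]=+1.411 → step 13: x=-0.152, v=-0.373, θ=0.014, ω=0.314
apply F[13]=+1.315 → step 14: x=-0.160, v=-0.341, θ=0.019, ω=0.262
apply F[14]=+1.227 → step 15: x=-0.166, v=-0.312, θ=0.024, ω=0.217
apply F[15]=+1.148 → step 16: x=-0.172, v=-0.285, θ=0.028, ω=0.178
apply F[16]=+1.076 → step 17: x=-0.177, v=-0.261, θ=0.031, ω=0.144
apply F[17]=+1.010 → step 18: x=-0.182, v=-0.238, θ=0.034, ω=0.115
apply F[18]=+0.952 → step 19: x=-0.187, v=-0.218, θ=0.036, ω=0.089
Max |angle| over trajectory = 0.191 rad = 10.9°.

Answer: 10.9°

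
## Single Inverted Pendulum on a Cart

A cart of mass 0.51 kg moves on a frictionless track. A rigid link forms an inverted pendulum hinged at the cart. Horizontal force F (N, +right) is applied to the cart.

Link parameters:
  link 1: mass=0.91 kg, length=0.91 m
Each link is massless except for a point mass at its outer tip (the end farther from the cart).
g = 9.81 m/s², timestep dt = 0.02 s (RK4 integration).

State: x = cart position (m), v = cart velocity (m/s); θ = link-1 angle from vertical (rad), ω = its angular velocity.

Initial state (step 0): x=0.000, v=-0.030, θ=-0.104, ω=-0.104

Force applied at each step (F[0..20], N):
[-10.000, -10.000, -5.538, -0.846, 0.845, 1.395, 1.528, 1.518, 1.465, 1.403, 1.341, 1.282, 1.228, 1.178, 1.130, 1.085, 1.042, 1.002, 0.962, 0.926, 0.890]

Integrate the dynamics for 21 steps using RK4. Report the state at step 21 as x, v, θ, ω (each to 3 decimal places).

Answer: x=-0.216, v=-0.196, θ=0.040, ω=0.032

Derivation:
apply F[0]=-10.000 → step 1: x=-0.004, v=-0.379, θ=-0.102, ω=0.256
apply F[1]=-10.000 → step 2: x=-0.015, v=-0.732, θ=-0.094, ω=0.620
apply F[2]=-5.538 → step 3: x=-0.032, v=-0.918, θ=-0.080, ω=0.804
apply F[3]=-0.846 → step 4: x=-0.050, v=-0.927, θ=-0.064, ω=0.799
apply F[4]=+0.845 → step 5: x=-0.068, v=-0.876, θ=-0.048, ω=0.731
apply F[5]=+1.395 → step 6: x=-0.085, v=-0.808, θ=-0.034, ω=0.647
apply F[6]=+1.528 → step 7: x=-0.100, v=-0.738, θ=-0.022, ω=0.565
apply F[7]=+1.518 → step 8: x=-0.115, v=-0.673, θ=-0.012, ω=0.490
apply F[8]=+1.465 → step 9: x=-0.127, v=-0.613, θ=-0.003, ω=0.422
apply F[9]=+1.403 → step 10: x=-0.139, v=-0.559, θ=0.005, ω=0.363
apply F[10]=+1.341 → step 11: x=-0.150, v=-0.509, θ=0.012, ω=0.310
apply F[11]=+1.282 → step 12: x=-0.160, v=-0.464, θ=0.018, ω=0.264
apply F[12]=+1.228 → step 13: x=-0.168, v=-0.423, θ=0.022, ω=0.223
apply F[13]=+1.178 → step 14: x=-0.176, v=-0.385, θ=0.027, ω=0.187
apply F[14]=+1.130 → step 15: x=-0.184, v=-0.351, θ=0.030, ω=0.155
apply F[15]=+1.085 → step 16: x=-0.191, v=-0.319, θ=0.033, ω=0.127
apply F[16]=+1.042 → step 17: x=-0.197, v=-0.290, θ=0.035, ω=0.103
apply F[17]=+1.002 → step 18: x=-0.202, v=-0.264, θ=0.037, ω=0.082
apply F[18]=+0.962 → step 19: x=-0.207, v=-0.239, θ=0.038, ω=0.063
apply F[19]=+0.926 → step 20: x=-0.212, v=-0.217, θ=0.040, ω=0.046
apply F[20]=+0.890 → step 21: x=-0.216, v=-0.196, θ=0.040, ω=0.032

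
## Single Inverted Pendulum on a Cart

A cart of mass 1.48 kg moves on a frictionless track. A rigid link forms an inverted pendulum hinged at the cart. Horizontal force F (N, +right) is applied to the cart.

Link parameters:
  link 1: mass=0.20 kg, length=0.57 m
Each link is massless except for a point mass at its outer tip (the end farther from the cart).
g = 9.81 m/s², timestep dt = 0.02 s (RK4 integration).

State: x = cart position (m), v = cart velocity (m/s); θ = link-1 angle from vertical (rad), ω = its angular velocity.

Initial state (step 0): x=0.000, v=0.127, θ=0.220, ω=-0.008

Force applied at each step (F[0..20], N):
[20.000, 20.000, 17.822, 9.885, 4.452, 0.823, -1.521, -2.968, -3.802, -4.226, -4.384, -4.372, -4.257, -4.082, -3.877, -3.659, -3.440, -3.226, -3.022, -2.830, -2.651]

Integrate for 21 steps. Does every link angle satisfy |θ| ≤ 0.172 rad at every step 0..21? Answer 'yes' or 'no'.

Answer: no

Derivation:
apply F[0]=+20.000 → step 1: x=0.005, v=0.390, θ=0.216, ω=-0.384
apply F[1]=+20.000 → step 2: x=0.016, v=0.653, θ=0.205, ω=-0.763
apply F[2]=+17.822 → step 3: x=0.031, v=0.888, θ=0.186, ω=-1.101
apply F[3]=+9.885 → step 4: x=0.050, v=1.017, θ=0.162, ω=-1.264
apply F[4]=+4.452 → step 5: x=0.071, v=1.074, θ=0.137, ω=-1.310
apply F[5]=+0.823 → step 6: x=0.093, v=1.082, θ=0.111, ω=-1.282
apply F[6]=-1.521 → step 7: x=0.114, v=1.059, θ=0.086, ω=-1.208
apply F[7]=-2.968 → step 8: x=0.135, v=1.017, θ=0.063, ω=-1.110
apply F[8]=-3.802 → step 9: x=0.155, v=0.964, θ=0.042, ω=-0.999
apply F[9]=-4.226 → step 10: x=0.173, v=0.906, θ=0.023, ω=-0.887
apply F[10]=-4.384 → step 11: x=0.191, v=0.847, θ=0.006, ω=-0.777
apply F[11]=-4.372 → step 12: x=0.207, v=0.788, θ=-0.008, ω=-0.674
apply F[12]=-4.257 → step 13: x=0.222, v=0.731, θ=-0.021, ω=-0.579
apply F[13]=-4.082 → step 14: x=0.236, v=0.676, θ=-0.032, ω=-0.493
apply F[14]=-3.877 → step 15: x=0.249, v=0.625, θ=-0.041, ω=-0.415
apply F[15]=-3.659 → step 16: x=0.261, v=0.577, θ=-0.048, ω=-0.346
apply F[16]=-3.440 → step 17: x=0.272, v=0.531, θ=-0.055, ω=-0.284
apply F[17]=-3.226 → step 18: x=0.283, v=0.489, θ=-0.060, ω=-0.230
apply F[18]=-3.022 → step 19: x=0.292, v=0.450, θ=-0.064, ω=-0.183
apply F[19]=-2.830 → step 20: x=0.301, v=0.414, θ=-0.067, ω=-0.142
apply F[20]=-2.651 → step 21: x=0.309, v=0.380, θ=-0.070, ω=-0.106
Max |angle| over trajectory = 0.220 rad; bound = 0.172 → exceeded.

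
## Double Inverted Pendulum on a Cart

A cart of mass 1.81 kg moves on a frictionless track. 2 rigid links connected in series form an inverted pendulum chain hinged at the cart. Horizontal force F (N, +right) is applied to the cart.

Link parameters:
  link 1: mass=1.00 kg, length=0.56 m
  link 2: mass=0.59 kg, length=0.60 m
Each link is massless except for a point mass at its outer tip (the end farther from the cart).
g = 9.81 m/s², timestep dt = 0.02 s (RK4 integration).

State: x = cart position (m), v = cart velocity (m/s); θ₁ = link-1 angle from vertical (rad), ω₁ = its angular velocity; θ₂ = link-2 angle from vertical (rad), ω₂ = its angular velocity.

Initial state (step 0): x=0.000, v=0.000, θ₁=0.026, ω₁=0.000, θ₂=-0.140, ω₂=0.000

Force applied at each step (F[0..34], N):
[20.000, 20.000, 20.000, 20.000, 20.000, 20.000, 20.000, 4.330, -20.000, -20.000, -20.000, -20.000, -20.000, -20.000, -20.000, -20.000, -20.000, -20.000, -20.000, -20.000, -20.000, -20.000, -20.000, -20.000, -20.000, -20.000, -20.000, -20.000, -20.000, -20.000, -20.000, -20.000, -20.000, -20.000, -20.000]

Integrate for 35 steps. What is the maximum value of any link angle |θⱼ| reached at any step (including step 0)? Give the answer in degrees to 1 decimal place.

Answer: 110.8°

Derivation:
apply F[0]=+20.000 → step 1: x=0.002, v=0.217, θ₁=0.023, ω₁=-0.344, θ₂=-0.141, ω₂=-0.086
apply F[1]=+20.000 → step 2: x=0.009, v=0.435, θ₁=0.012, ω₁=-0.695, θ₂=-0.143, ω₂=-0.168
apply F[2]=+20.000 → step 3: x=0.020, v=0.655, θ₁=-0.005, ω₁=-1.058, θ₂=-0.148, ω₂=-0.241
apply F[3]=+20.000 → step 4: x=0.035, v=0.878, θ₁=-0.030, ω₁=-1.440, θ₂=-0.153, ω₂=-0.302
apply F[4]=+20.000 → step 5: x=0.055, v=1.106, θ₁=-0.063, ω₁=-1.843, θ₂=-0.160, ω₂=-0.347
apply F[5]=+20.000 → step 6: x=0.079, v=1.336, θ₁=-0.104, ω₁=-2.271, θ₂=-0.167, ω₂=-0.374
apply F[6]=+20.000 → step 7: x=0.108, v=1.567, θ₁=-0.154, ω₁=-2.721, θ₂=-0.174, ω₂=-0.385
apply F[7]=+4.330 → step 8: x=0.140, v=1.630, θ₁=-0.210, ω₁=-2.895, θ₂=-0.182, ω₂=-0.385
apply F[8]=-20.000 → step 9: x=0.171, v=1.440, θ₁=-0.266, ω₁=-2.656, θ₂=-0.190, ω₂=-0.364
apply F[9]=-20.000 → step 10: x=0.198, v=1.260, θ₁=-0.317, ω₁=-2.467, θ₂=-0.197, ω₂=-0.321
apply F[10]=-20.000 → step 11: x=0.221, v=1.091, θ₁=-0.365, ω₁=-2.324, θ₂=-0.202, ω₂=-0.255
apply F[11]=-20.000 → step 12: x=0.241, v=0.930, θ₁=-0.410, ω₁=-2.224, θ₂=-0.207, ω₂=-0.168
apply F[12]=-20.000 → step 13: x=0.259, v=0.776, θ₁=-0.454, ω₁=-2.164, θ₂=-0.209, ω₂=-0.060
apply F[13]=-20.000 → step 14: x=0.273, v=0.629, θ₁=-0.497, ω₁=-2.139, θ₂=-0.209, ω₂=0.067
apply F[14]=-20.000 → step 15: x=0.284, v=0.486, θ₁=-0.540, ω₁=-2.146, θ₂=-0.206, ω₂=0.213
apply F[15]=-20.000 → step 16: x=0.292, v=0.347, θ₁=-0.583, ω₁=-2.182, θ₂=-0.200, ω₂=0.375
apply F[16]=-20.000 → step 17: x=0.298, v=0.210, θ₁=-0.627, ω₁=-2.243, θ₂=-0.191, ω₂=0.552
apply F[17]=-20.000 → step 18: x=0.300, v=0.073, θ₁=-0.673, ω₁=-2.327, θ₂=-0.178, ω₂=0.741
apply F[18]=-20.000 → step 19: x=0.301, v=-0.063, θ₁=-0.720, ω₁=-2.430, θ₂=-0.161, ω₂=0.940
apply F[19]=-20.000 → step 20: x=0.298, v=-0.202, θ₁=-0.770, ω₁=-2.549, θ₂=-0.140, ω₂=1.146
apply F[20]=-20.000 → step 21: x=0.292, v=-0.343, θ₁=-0.822, ω₁=-2.681, θ₂=-0.115, ω₂=1.355
apply F[21]=-20.000 → step 22: x=0.284, v=-0.488, θ₁=-0.877, ω₁=-2.822, θ₂=-0.086, ω₂=1.562
apply F[22]=-20.000 → step 23: x=0.273, v=-0.637, θ₁=-0.935, ω₁=-2.970, θ₂=-0.053, ω₂=1.765
apply F[23]=-20.000 → step 24: x=0.259, v=-0.792, θ₁=-0.996, ω₁=-3.125, θ₂=-0.016, ω₂=1.959
apply F[24]=-20.000 → step 25: x=0.241, v=-0.953, θ₁=-1.060, ω₁=-3.284, θ₂=0.025, ω₂=2.141
apply F[25]=-20.000 → step 26: x=0.220, v=-1.121, θ₁=-1.128, ω₁=-3.450, θ₂=0.070, ω₂=2.306
apply F[26]=-20.000 → step 27: x=0.196, v=-1.295, θ₁=-1.198, ω₁=-3.624, θ₂=0.117, ω₂=2.454
apply F[27]=-20.000 → step 28: x=0.169, v=-1.476, θ₁=-1.273, ω₁=-3.808, θ₂=0.168, ω₂=2.579
apply F[28]=-20.000 → step 29: x=0.137, v=-1.665, θ₁=-1.351, ω₁=-4.008, θ₂=0.220, ω₂=2.679
apply F[29]=-20.000 → step 30: x=0.102, v=-1.863, θ₁=-1.433, ω₁=-4.230, θ₂=0.275, ω₂=2.749
apply F[30]=-20.000 → step 31: x=0.063, v=-2.072, θ₁=-1.520, ω₁=-4.481, θ₂=0.330, ω₂=2.784
apply F[31]=-20.000 → step 32: x=0.019, v=-2.295, θ₁=-1.613, ω₁=-4.773, θ₂=0.386, ω₂=2.779
apply F[32]=-20.000 → step 33: x=-0.029, v=-2.536, θ₁=-1.711, ω₁=-5.119, θ₂=0.441, ω₂=2.724
apply F[33]=-20.000 → step 34: x=-0.083, v=-2.804, θ₁=-1.818, ω₁=-5.537, θ₂=0.494, ω₂=2.612
apply F[34]=-20.000 → step 35: x=-0.142, v=-3.107, θ₁=-1.933, ω₁=-6.050, θ₂=0.545, ω₂=2.438
Max |angle| over trajectory = 1.933 rad = 110.8°.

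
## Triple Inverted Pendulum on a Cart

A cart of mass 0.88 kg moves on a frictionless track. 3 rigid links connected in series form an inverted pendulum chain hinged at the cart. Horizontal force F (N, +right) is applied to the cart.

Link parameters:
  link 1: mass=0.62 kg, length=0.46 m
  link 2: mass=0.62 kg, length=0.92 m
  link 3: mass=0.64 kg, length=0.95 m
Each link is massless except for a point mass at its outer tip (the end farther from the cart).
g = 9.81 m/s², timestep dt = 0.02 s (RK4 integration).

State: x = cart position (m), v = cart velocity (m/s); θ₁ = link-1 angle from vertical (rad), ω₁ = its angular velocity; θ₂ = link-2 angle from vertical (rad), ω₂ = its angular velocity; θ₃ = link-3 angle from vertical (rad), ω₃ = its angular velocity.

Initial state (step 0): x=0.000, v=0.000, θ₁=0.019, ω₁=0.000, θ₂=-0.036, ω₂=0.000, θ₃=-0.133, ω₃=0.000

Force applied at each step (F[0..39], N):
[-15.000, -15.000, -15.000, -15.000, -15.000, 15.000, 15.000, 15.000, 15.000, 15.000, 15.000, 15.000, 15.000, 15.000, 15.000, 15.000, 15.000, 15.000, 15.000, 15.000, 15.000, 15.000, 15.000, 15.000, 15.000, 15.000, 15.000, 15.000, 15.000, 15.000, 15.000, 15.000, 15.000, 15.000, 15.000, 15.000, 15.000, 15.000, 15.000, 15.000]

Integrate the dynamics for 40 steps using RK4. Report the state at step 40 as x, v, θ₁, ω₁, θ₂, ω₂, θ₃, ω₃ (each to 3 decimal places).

apply F[0]=-15.000 → step 1: x=-0.003, v=-0.349, θ₁=0.027, ω₁=0.815, θ₂=-0.036, ω₂=-0.015, θ₃=-0.133, ω₃=-0.038
apply F[1]=-15.000 → step 2: x=-0.014, v=-0.704, θ₁=0.052, ω₁=1.655, θ₂=-0.037, ω₂=-0.038, θ₃=-0.134, ω₃=-0.072
apply F[2]=-15.000 → step 3: x=-0.032, v=-1.063, θ₁=0.094, ω₁=2.523, θ₂=-0.038, ω₂=-0.068, θ₃=-0.136, ω₃=-0.098
apply F[3]=-15.000 → step 4: x=-0.057, v=-1.421, θ₁=0.153, ω₁=3.391, θ₂=-0.039, ω₂=-0.095, θ₃=-0.138, ω₃=-0.112
apply F[4]=-15.000 → step 5: x=-0.088, v=-1.759, θ₁=0.229, ω₁=4.188, θ₂=-0.041, ω₂=-0.091, θ₃=-0.141, ω₃=-0.111
apply F[5]=+15.000 → step 6: x=-0.121, v=-1.474, θ₁=0.309, ω₁=3.831, θ₂=-0.044, ω₂=-0.180, θ₃=-0.143, ω₃=-0.131
apply F[6]=+15.000 → step 7: x=-0.148, v=-1.214, θ₁=0.383, ω₁=3.615, θ₂=-0.049, ω₂=-0.309, θ₃=-0.146, ω₃=-0.152
apply F[7]=+15.000 → step 8: x=-0.169, v=-0.971, θ₁=0.454, ω₁=3.503, θ₂=-0.056, ω₂=-0.467, θ₃=-0.149, ω₃=-0.172
apply F[8]=+15.000 → step 9: x=-0.186, v=-0.738, θ₁=0.523, ω₁=3.463, θ₂=-0.068, ω₂=-0.643, θ₃=-0.153, ω₃=-0.189
apply F[9]=+15.000 → step 10: x=-0.199, v=-0.510, θ₁=0.593, ω₁=3.469, θ₂=-0.082, ω₂=-0.831, θ₃=-0.157, ω₃=-0.203
apply F[10]=+15.000 → step 11: x=-0.207, v=-0.283, θ₁=0.662, ω₁=3.505, θ₂=-0.101, ω₂=-1.024, θ₃=-0.161, ω₃=-0.212
apply F[11]=+15.000 → step 12: x=-0.210, v=-0.056, θ₁=0.733, ω₁=3.557, θ₂=-0.123, ω₂=-1.219, θ₃=-0.165, ω₃=-0.217
apply F[12]=+15.000 → step 13: x=-0.209, v=0.174, θ₁=0.805, ω₁=3.618, θ₂=-0.150, ω₂=-1.411, θ₃=-0.169, ω₃=-0.220
apply F[13]=+15.000 → step 14: x=-0.203, v=0.407, θ₁=0.878, ω₁=3.683, θ₂=-0.180, ω₂=-1.600, θ₃=-0.174, ω₃=-0.220
apply F[14]=+15.000 → step 15: x=-0.193, v=0.642, θ₁=0.952, ω₁=3.748, θ₂=-0.214, ω₂=-1.784, θ₃=-0.178, ω₃=-0.220
apply F[15]=+15.000 → step 16: x=-0.177, v=0.881, θ₁=1.028, ω₁=3.813, θ₂=-0.251, ω₂=-1.962, θ₃=-0.183, ω₃=-0.220
apply F[16]=+15.000 → step 17: x=-0.157, v=1.121, θ₁=1.105, ω₁=3.877, θ₂=-0.292, ω₂=-2.133, θ₃=-0.187, ω₃=-0.222
apply F[17]=+15.000 → step 18: x=-0.133, v=1.362, θ₁=1.183, ω₁=3.942, θ₂=-0.336, ω₂=-2.297, θ₃=-0.192, ω₃=-0.229
apply F[18]=+15.000 → step 19: x=-0.103, v=1.604, θ₁=1.262, ω₁=4.010, θ₂=-0.384, ω₂=-2.453, θ₃=-0.196, ω₃=-0.241
apply F[19]=+15.000 → step 20: x=-0.068, v=1.845, θ₁=1.343, ω₁=4.086, θ₂=-0.434, ω₂=-2.600, θ₃=-0.201, ω₃=-0.261
apply F[20]=+15.000 → step 21: x=-0.029, v=2.085, θ₁=1.426, ω₁=4.173, θ₂=-0.488, ω₂=-2.738, θ₃=-0.207, ω₃=-0.292
apply F[21]=+15.000 → step 22: x=0.015, v=2.324, θ₁=1.510, ω₁=4.281, θ₂=-0.544, ω₂=-2.862, θ₃=-0.213, ω₃=-0.334
apply F[22]=+15.000 → step 23: x=0.064, v=2.561, θ₁=1.597, ω₁=4.419, θ₂=-0.602, ω₂=-2.969, θ₃=-0.220, ω₃=-0.389
apply F[23]=+15.000 → step 24: x=0.117, v=2.800, θ₁=1.687, ω₁=4.605, θ₂=-0.662, ω₂=-3.056, θ₃=-0.229, ω₃=-0.459
apply F[24]=+15.000 → step 25: x=0.176, v=3.045, θ₁=1.782, ω₁=4.861, θ₂=-0.724, ω₂=-3.114, θ₃=-0.239, ω₃=-0.542
apply F[25]=+15.000 → step 26: x=0.239, v=3.306, θ₁=1.882, ω₁=5.219, θ₂=-0.787, ω₂=-3.138, θ₃=-0.250, ω₃=-0.632
apply F[26]=+15.000 → step 27: x=0.308, v=3.600, θ₁=1.992, ω₁=5.720, θ₂=-0.849, ω₂=-3.128, θ₃=-0.264, ω₃=-0.717
apply F[27]=+15.000 → step 28: x=0.384, v=3.952, θ₁=2.112, ω₁=6.405, θ₂=-0.912, ω₂=-3.097, θ₃=-0.279, ω₃=-0.777
apply F[28]=+15.000 → step 29: x=0.467, v=4.396, θ₁=2.249, ω₁=7.303, θ₂=-0.973, ω₂=-3.092, θ₃=-0.295, ω₃=-0.777
apply F[29]=+15.000 → step 30: x=0.560, v=4.954, θ₁=2.406, ω₁=8.386, θ₂=-1.036, ω₂=-3.219, θ₃=-0.309, ω₃=-0.684
apply F[30]=+15.000 → step 31: x=0.666, v=5.608, θ₁=2.585, ω₁=9.537, θ₂=-1.104, ω₂=-3.626, θ₃=-0.321, ω₃=-0.492
apply F[31]=+15.000 → step 32: x=0.785, v=6.270, θ₁=2.787, ω₁=10.622, θ₂=-1.184, ω₂=-4.423, θ₃=-0.329, ω₃=-0.272
apply F[32]=+15.000 → step 33: x=0.916, v=6.825, θ₁=3.010, ω₁=11.665, θ₂=-1.284, ω₂=-5.610, θ₃=-0.333, ω₃=-0.166
apply F[33]=+15.000 → step 34: x=1.056, v=7.173, θ₁=3.255, ω₁=12.881, θ₂=-1.411, ω₂=-7.168, θ₃=-0.337, ω₃=-0.359
apply F[34]=+15.000 → step 35: x=1.200, v=7.150, θ₁=3.528, ω₁=14.482, θ₂=-1.573, ω₂=-9.174, θ₃=-0.351, ω₃=-1.156
apply F[35]=+15.000 → step 36: x=1.337, v=6.350, θ₁=3.835, ω₁=16.125, θ₂=-1.780, ω₂=-11.519, θ₃=-0.392, ω₃=-3.161
apply F[36]=+15.000 → step 37: x=1.447, v=4.467, θ₁=4.159, ω₁=15.778, θ₂=-2.027, ω₂=-12.752, θ₃=-0.488, ω₃=-6.656
apply F[37]=+15.000 → step 38: x=1.517, v=2.692, θ₁=4.447, ω₁=12.820, θ₂=-2.272, ω₂=-11.491, θ₃=-0.655, ω₃=-9.806
apply F[38]=+15.000 → step 39: x=1.561, v=1.851, θ₁=4.673, ω₁=9.984, θ₂=-2.480, ω₂=-9.227, θ₃=-0.871, ω₃=-11.540
apply F[39]=+15.000 → step 40: x=1.595, v=1.575, θ₁=4.853, ω₁=8.053, θ₂=-2.641, ω₂=-6.900, θ₃=-1.111, ω₃=-12.407

Answer: x=1.595, v=1.575, θ₁=4.853, ω₁=8.053, θ₂=-2.641, ω₂=-6.900, θ₃=-1.111, ω₃=-12.407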